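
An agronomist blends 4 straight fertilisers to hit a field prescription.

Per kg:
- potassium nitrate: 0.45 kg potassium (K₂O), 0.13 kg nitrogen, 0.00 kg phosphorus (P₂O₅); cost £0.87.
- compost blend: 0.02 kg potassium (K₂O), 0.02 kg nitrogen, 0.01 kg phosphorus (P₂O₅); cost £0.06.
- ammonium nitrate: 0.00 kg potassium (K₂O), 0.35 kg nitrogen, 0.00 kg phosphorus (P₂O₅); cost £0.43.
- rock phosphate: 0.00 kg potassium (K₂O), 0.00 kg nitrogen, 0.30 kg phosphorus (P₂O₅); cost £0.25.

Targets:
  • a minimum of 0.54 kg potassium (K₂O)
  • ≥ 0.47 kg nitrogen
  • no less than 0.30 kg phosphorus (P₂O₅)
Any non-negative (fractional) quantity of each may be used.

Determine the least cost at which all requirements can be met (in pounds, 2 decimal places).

£1.58

This is a linear program. Let x1 = kg of potassium nitrate, x2 = kg of compost blend, x3 = kg of ammonium nitrate, x4 = kg of rock phosphate.
Minimize 0.87x1 + 0.06x2 + 0.43x3 + 0.25x4 subject to:
  0.45x1 + 0.02x2 ≥ 0.54   (potassium (K₂O))
  0.13x1 + 0.02x2 + 0.35x3 ≥ 0.47   (nitrogen)
  0.01x2 + 0.3x4 ≥ 0.3   (phosphorus (P₂O₅))
  x1, x2, x3, x4 ≥ 0.
At the optimum only potassium nitrate, compost blend, rock phosphate are positive (ammonium nitrate = 0). There the potassium (K₂O), nitrogen, phosphorus (P₂O₅) constraints are tight.
So potassium nitrate = 0.2188 kg, compost blend = 22.08 kg, rock phosphate = 0.2641 kg.
Hence cost = 0.87·0.2188 + 0.06·22.08 + 0.25·0.2641 = £1.5812.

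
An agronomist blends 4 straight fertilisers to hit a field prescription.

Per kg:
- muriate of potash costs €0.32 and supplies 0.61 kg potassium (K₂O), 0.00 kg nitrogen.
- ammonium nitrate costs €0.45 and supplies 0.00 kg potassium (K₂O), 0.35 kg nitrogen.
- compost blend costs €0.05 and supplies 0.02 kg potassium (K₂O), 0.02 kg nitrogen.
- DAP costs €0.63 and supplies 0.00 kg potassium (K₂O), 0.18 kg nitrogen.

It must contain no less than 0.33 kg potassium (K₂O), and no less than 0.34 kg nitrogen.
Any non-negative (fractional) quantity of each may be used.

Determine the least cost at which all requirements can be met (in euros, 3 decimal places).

Set it up as a linear program. Let x1 = kg of muriate of potash, x2 = kg of ammonium nitrate, x3 = kg of compost blend, x4 = kg of DAP.
Minimise 0.32x1 + 0.45x2 + 0.05x3 + 0.63x4 subject to:
  0.61x1 + 0.02x3 ≥ 0.33   (potassium (K₂O))
  0.35x2 + 0.02x3 + 0.18x4 ≥ 0.34   (nitrogen)
  x1, x2, x3, x4 ≥ 0.
The minimum-cost mix takes nothing from compost blend, DAP — only muriate of potash, ammonium nitrate. The potassium (K₂O) and nitrogen requirements are met with equality.
Solving gives x1 = 0.541, x2 = 0.9714.
Objective = 0.32·0.541 + 0.45·0.9714 = 0.61025.

€0.610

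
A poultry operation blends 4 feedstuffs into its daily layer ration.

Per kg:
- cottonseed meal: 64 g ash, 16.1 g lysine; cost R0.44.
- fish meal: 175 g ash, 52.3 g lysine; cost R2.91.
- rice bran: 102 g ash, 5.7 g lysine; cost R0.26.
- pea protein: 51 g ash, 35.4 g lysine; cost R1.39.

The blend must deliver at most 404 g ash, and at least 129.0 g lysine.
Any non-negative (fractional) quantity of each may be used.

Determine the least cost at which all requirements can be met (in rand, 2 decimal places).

Let x1 = kg of cottonseed meal, x2 = kg of fish meal, x3 = kg of rice bran, x4 = kg of pea protein.
Minimize 0.44x1 + 2.91x2 + 0.26x3 + 1.39x4 s.t.:
  64x1 + 175x2 + 102x3 + 51x4 ≤ 404   (ash)
  16.1x1 + 52.3x2 + 5.7x3 + 35.4x4 ≥ 129   (lysine)
  x1, x2, x3, x4 ≥ 0.
The cheapest feasible vertex uses only cottonseed meal, pea protein; fish meal, rice bran are not used. The ash and lysine requirements are met with equality.
So cottonseed meal = 5.346 kg, pea protein = 1.213 kg.
Hence cost = 0.44·5.346 + 1.39·1.213 = R4.0383.

R4.04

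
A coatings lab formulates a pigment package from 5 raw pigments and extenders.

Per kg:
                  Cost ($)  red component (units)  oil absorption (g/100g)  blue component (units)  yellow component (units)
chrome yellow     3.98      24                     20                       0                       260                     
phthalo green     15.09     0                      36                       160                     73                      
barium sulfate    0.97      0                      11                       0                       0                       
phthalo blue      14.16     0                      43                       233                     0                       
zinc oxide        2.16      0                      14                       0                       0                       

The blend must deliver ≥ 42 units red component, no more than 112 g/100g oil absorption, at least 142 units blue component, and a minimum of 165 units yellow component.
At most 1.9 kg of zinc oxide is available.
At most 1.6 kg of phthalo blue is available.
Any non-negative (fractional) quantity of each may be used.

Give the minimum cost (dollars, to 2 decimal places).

$15.59

Let x1 = kg of chrome yellow, x2 = kg of phthalo green, x3 = kg of barium sulfate, x4 = kg of phthalo blue, x5 = kg of zinc oxide.
Minimize 3.98x1 + 15.09x2 + 0.97x3 + 14.16x4 + 2.16x5 subject to:
  24x1 ≥ 42   (red component)
  20x1 + 36x2 + 11x3 + 43x4 + 14x5 ≤ 112   (oil absorption)
  160x2 + 233x4 ≥ 142   (blue component)
  260x1 + 73x2 ≥ 165   (yellow component)
  x5 ≤ 1.9
  x4 ≤ 1.6
  x1, x2, x3, x4, x5 ≥ 0.
The minimum-cost mix takes nothing from phthalo green, barium sulfate, zinc oxide — only chrome yellow, phthalo blue. The red component and blue component requirements are met with equality.
Solving gives x1 = 1.75, x4 = 0.6094.
Total cost: 3.98·1.75 + 14.16·0.6094 = 15.5941.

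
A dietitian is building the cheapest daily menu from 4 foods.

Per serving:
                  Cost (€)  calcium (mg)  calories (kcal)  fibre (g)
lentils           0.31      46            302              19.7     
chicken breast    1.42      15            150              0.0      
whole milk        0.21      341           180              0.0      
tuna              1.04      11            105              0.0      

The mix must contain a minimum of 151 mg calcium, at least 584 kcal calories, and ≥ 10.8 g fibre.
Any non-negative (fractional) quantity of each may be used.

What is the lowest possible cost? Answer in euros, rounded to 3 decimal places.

€0.604

Let x1 = servings of lentils, x2 = servings of chicken breast, x3 = servings of whole milk, x4 = servings of tuna.
min 0.31x1 + 1.42x2 + 0.21x3 + 1.04x4 subject to:
  46x1 + 15x2 + 341x3 + 11x4 ≥ 151   (calcium)
  302x1 + 150x2 + 180x3 + 105x4 ≥ 584   (calories)
  19.7x1 ≥ 10.8   (fibre)
  x1, x2, x3, x4 ≥ 0.
At the optimum only lentils, whole milk are positive (chicken breast, tuna = 0). There the calcium and calories constraints are tight.
Solving gives x1 = 1.8158, x3 = 0.19786.
Cost = 0.31·1.8158 + 0.21·0.19786 = 0.60445.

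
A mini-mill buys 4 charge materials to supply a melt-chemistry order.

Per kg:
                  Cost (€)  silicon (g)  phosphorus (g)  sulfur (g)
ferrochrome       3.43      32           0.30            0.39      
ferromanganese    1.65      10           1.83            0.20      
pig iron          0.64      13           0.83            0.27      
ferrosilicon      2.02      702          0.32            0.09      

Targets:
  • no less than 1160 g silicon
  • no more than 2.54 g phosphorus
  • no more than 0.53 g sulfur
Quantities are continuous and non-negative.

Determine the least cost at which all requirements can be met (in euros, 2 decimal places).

€3.34

Let x1 = kg of ferrochrome, x2 = kg of ferromanganese, x3 = kg of pig iron, x4 = kg of ferrosilicon.
Minimize 3.43x1 + 1.65x2 + 0.64x3 + 2.02x4 subject to:
  32x1 + 10x2 + 13x3 + 702x4 ≥ 1160   (silicon)
  0.3x1 + 1.83x2 + 0.83x3 + 0.32x4 ≤ 2.54   (phosphorus)
  0.39x1 + 0.2x2 + 0.27x3 + 0.09x4 ≤ 0.53   (sulfur)
  x1, x2, x3, x4 ≥ 0.
The optimal basis is {ferrosilicon}; ferrochrome, ferromanganese, pig iron drop out. The silicon requirement is met with equality.
That vertex is x4 = 1.652.
Objective = 2.02·1.652 = 3.3370.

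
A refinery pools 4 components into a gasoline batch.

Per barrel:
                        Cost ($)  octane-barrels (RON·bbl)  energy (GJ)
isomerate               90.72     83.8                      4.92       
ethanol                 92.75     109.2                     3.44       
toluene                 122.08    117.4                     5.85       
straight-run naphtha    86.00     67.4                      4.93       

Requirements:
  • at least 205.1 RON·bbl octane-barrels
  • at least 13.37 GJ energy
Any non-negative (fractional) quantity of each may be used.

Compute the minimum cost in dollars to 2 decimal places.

$239.83

Set it up as a linear program. Let x1 = barrels of isomerate, x2 = barrels of ethanol, x3 = barrels of toluene, x4 = barrels of straight-run naphtha.
min 90.72x1 + 92.75x2 + 122.08x3 + 86x4 subject to:
  83.8x1 + 109.2x2 + 117.4x3 + 67.4x4 ≥ 205.1   (octane-barrels)
  4.92x1 + 3.44x2 + 5.85x3 + 4.93x4 ≥ 13.37   (energy)
  x1, x2, x3, x4 ≥ 0.
The optimal basis is {isomerate, straight-run naphtha}; ethanol, toluene drop out. Binding constraints: octane-barrels and energy.
Optimal quantities: isomerate = 1.3493 barrels, straight-run naphtha = 1.3654 barrels.
Hence cost = 90.72·1.3493 + 86·1.3654 = $239.8329.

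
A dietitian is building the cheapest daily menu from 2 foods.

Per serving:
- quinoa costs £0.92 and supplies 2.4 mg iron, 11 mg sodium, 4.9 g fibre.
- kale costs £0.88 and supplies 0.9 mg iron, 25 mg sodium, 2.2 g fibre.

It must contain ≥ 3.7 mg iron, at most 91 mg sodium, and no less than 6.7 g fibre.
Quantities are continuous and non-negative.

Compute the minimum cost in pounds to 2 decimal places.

Let x1 = servings of quinoa, x2 = servings of kale.
Minimize 0.92x1 + 0.88x2 subject to:
  2.4x1 + 0.9x2 ≥ 3.7   (iron)
  11x1 + 25x2 ≤ 91   (sodium)
  4.9x1 + 2.2x2 ≥ 6.7   (fibre)
  x1, x2 ≥ 0.
At the optimum only quinoa is positive (kale = 0). The iron requirement is met with equality.
Solving gives x1 = 1.542.
Hence cost = 0.92·1.542 = £1.4186.

£1.42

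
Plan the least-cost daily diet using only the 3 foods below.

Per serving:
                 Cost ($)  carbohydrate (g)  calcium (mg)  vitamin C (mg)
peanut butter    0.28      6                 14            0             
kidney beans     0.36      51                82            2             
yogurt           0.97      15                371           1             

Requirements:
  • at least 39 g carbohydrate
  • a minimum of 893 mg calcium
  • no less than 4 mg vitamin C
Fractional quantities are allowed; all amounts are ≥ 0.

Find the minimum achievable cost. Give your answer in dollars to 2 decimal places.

Let x1 = servings of peanut butter, x2 = servings of kidney beans, x3 = servings of yogurt.
min 0.28x1 + 0.36x2 + 0.97x3 subject to:
  6x1 + 51x2 + 15x3 ≥ 39   (carbohydrate)
  14x1 + 82x2 + 371x3 ≥ 893   (calcium)
  2x2 + 1x3 ≥ 4   (vitamin C)
  x1, x2, x3 ≥ 0.
The cheapest feasible vertex uses only kidney beans, yogurt; peanut butter is not used. There the calcium and vitamin C constraints are tight.
That vertex is x2 = 0.8955, x3 = 2.209.
Cost = 0.36·0.8955 + 0.97·2.209 = 2.4651.

$2.47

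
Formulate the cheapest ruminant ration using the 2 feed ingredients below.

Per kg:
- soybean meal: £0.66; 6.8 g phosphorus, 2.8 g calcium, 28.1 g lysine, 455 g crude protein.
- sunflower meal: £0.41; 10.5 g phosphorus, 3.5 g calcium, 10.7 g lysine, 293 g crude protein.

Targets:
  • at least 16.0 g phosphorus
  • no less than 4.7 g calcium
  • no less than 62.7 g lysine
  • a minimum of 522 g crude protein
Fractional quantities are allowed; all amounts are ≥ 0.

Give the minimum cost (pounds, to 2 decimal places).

£1.49

Let x1 = kg of soybean meal, x2 = kg of sunflower meal.
min 0.66x1 + 0.41x2 with:
  6.8x1 + 10.5x2 ≥ 16   (phosphorus)
  2.8x1 + 3.5x2 ≥ 4.7   (calcium)
  28.1x1 + 10.7x2 ≥ 62.7   (lysine)
  455x1 + 293x2 ≥ 522   (crude protein)
  x1, x2 ≥ 0.
Both inputs are positive at the optimum. There the phosphorus and lysine constraints are tight.
Solving gives x1 = 2.192, x2 = 0.1045.
Total cost: 0.66·2.192 + 0.41·0.1045 = 1.4896.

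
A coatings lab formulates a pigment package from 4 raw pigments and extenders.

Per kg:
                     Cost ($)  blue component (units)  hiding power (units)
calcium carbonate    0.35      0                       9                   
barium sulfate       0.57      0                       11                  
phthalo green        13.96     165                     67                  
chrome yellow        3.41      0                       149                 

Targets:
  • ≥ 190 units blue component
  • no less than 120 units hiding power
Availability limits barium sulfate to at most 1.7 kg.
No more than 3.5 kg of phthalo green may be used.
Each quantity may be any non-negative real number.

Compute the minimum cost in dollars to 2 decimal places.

This is a linear program. Let x1 = kg of calcium carbonate, x2 = kg of barium sulfate, x3 = kg of phthalo green, x4 = kg of chrome yellow.
Minimise 0.35x1 + 0.57x2 + 13.96x3 + 3.41x4 with:
  165x3 ≥ 190   (blue component)
  9x1 + 11x2 + 67x3 + 149x4 ≥ 120   (hiding power)
  x2 ≤ 1.7
  x3 ≤ 3.5
  x1, x2, x3, x4 ≥ 0.
The optimal basis is {phthalo green, chrome yellow}; calcium carbonate, barium sulfate drop out. The blue component and hiding power requirements are met with equality.
So phthalo green = 1.152 kg, chrome yellow = 0.2876 kg.
Objective = 13.96·1.152 + 3.41·0.2876 = 17.0626.

$17.06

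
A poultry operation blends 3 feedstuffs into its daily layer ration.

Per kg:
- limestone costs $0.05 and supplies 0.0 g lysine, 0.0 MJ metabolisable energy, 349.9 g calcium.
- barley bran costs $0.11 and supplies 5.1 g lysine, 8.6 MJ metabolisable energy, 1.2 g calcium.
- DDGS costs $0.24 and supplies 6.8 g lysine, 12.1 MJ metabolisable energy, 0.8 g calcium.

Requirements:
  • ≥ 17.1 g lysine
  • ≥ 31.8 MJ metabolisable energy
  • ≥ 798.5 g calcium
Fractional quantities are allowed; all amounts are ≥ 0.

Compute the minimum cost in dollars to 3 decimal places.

Set it up as a linear program. Let x1 = kg of limestone, x2 = kg of barley bran, x3 = kg of DDGS.
min 0.05x1 + 0.11x2 + 0.24x3 subject to:
  5.1x2 + 6.8x3 ≥ 17.1   (lysine)
  8.6x2 + 12.1x3 ≥ 31.8   (metabolisable energy)
  349.9x1 + 1.2x2 + 0.8x3 ≥ 798.5   (calcium)
  x1, x2, x3 ≥ 0.
The optimal basis is {limestone, barley bran}; DDGS drops out. The metabolisable energy and calcium requirements are met with equality.
Solving gives x1 = 2.269, x2 = 3.698.
Objective = 0.05·2.269 + 0.11·3.698 = 0.52023.

$0.520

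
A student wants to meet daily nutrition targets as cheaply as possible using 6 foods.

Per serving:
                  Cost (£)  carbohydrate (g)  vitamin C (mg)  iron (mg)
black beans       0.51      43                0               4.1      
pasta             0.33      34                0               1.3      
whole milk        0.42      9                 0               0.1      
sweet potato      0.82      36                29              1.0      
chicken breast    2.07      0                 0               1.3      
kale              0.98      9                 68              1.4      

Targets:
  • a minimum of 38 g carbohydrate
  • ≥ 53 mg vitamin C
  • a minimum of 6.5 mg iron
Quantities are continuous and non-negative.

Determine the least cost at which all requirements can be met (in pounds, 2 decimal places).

Treat it as an LP. Let x1 = servings of black beans, x2 = servings of pasta, x3 = servings of whole milk, x4 = servings of sweet potato, x5 = servings of chicken breast, x6 = servings of kale.
Minimise 0.51x1 + 0.33x2 + 0.42x3 + 0.82x4 + 2.07x5 + 0.98x6 with:
  43x1 + 34x2 + 9x3 + 36x4 + 9x6 ≥ 38   (carbohydrate)
  29x4 + 68x6 ≥ 53   (vitamin C)
  4.1x1 + 1.3x2 + 0.1x3 + 1x4 + 1.3x5 + 1.4x6 ≥ 6.5   (iron)
  x1, x2, x3, x4, x5, x6 ≥ 0.
The optimal basis is {black beans, kale}; pasta, whole milk, sweet potato, chicken breast drop out. There the vitamin C and iron constraints are tight.
Solving gives x1 = 1.319, x6 = 0.7794.
Total cost: 0.51·1.319 + 0.98·0.7794 = 1.4365.

£1.44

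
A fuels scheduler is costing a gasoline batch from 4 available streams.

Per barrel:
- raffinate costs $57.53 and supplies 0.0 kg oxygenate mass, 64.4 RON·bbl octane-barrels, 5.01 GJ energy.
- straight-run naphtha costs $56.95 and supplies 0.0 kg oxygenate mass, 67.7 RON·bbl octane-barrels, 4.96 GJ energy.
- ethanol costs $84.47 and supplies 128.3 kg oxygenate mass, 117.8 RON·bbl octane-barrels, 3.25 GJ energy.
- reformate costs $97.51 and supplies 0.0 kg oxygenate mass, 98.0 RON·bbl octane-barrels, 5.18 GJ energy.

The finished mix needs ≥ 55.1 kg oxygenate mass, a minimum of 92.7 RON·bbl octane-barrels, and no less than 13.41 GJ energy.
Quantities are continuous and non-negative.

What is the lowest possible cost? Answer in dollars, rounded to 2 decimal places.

Treat it as an LP. Let x1 = barrels of raffinate, x2 = barrels of straight-run naphtha, x3 = barrels of ethanol, x4 = barrels of reformate.
Minimize 57.53x1 + 56.95x2 + 84.47x3 + 97.51x4 s.t.:
  128.3x3 ≥ 55.1   (oxygenate mass)
  64.4x1 + 67.7x2 + 117.8x3 + 98x4 ≥ 92.7   (octane-barrels)
  5.01x1 + 4.96x2 + 3.25x3 + 5.18x4 ≥ 13.41   (energy)
  x1, x2, x3, x4 ≥ 0.
The optimal basis is {straight-run naphtha, ethanol}; raffinate, reformate drop out. Binding constraints: oxygenate mass and energy.
That vertex is x2 = 2.4222, x3 = 0.42946.
Hence cost = 56.95·2.4222 + 84.47·0.42946 = $174.2208.

$174.22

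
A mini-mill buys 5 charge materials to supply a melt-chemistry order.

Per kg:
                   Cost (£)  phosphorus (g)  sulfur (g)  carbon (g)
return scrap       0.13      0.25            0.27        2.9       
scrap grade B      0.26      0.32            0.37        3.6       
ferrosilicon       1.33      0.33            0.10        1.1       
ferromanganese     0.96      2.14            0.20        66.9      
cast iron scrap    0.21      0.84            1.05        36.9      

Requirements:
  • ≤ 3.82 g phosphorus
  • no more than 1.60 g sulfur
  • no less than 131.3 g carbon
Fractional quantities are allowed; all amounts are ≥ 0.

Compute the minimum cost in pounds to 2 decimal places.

Let x1 = kg of return scrap, x2 = kg of scrap grade B, x3 = kg of ferrosilicon, x4 = kg of ferromanganese, x5 = kg of cast iron scrap.
Minimize 0.13x1 + 0.26x2 + 1.33x3 + 0.96x4 + 0.21x5 s.t.:
  0.25x1 + 0.32x2 + 0.33x3 + 2.14x4 + 0.84x5 ≤ 3.82   (phosphorus)
  0.27x1 + 0.37x2 + 0.1x3 + 0.2x4 + 1.05x5 ≤ 1.6   (sulfur)
  2.9x1 + 3.6x2 + 1.1x3 + 66.9x4 + 36.9x5 ≥ 131.3   (carbon)
  x1, x2, x3, x4, x5 ≥ 0.
The optimal basis is {ferromanganese, cast iron scrap}; return scrap, scrap grade B, ferrosilicon drop out. Binding constraints: sulfur and carbon.
Solving gives x4 = 1.254, x5 = 1.285.
Objective = 0.96·1.254 + 0.21·1.285 = 1.4737.

£1.47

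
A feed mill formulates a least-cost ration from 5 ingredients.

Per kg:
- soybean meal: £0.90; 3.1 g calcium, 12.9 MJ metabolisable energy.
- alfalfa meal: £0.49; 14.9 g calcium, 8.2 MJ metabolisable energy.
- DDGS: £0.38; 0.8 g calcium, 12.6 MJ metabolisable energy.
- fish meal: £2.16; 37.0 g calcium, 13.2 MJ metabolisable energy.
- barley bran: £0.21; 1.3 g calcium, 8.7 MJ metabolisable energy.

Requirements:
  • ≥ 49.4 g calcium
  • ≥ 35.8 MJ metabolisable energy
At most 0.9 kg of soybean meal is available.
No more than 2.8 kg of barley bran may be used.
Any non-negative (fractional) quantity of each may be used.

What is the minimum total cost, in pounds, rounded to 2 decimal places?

£1.80

Let x1 = kg of soybean meal, x2 = kg of alfalfa meal, x3 = kg of DDGS, x4 = kg of fish meal, x5 = kg of barley bran.
min 0.9x1 + 0.49x2 + 0.38x3 + 2.16x4 + 0.21x5 s.t.:
  3.1x1 + 14.9x2 + 0.8x3 + 37x4 + 1.3x5 ≥ 49.4   (calcium)
  12.9x1 + 8.2x2 + 12.6x3 + 13.2x4 + 8.7x5 ≥ 35.8   (metabolisable energy)
  x1 ≤ 0.9
  x5 ≤ 2.8
  x1, x2, x3, x4, x5 ≥ 0.
The cheapest feasible vertex uses only alfalfa meal, barley bran; soybean meal, DDGS, fish meal are not used. The calcium and metabolisable energy requirements are met with equality.
Solving gives x2 = 3.221, x5 = 1.079.
Hence cost = 0.49·3.221 + 0.21·1.079 = £1.8049.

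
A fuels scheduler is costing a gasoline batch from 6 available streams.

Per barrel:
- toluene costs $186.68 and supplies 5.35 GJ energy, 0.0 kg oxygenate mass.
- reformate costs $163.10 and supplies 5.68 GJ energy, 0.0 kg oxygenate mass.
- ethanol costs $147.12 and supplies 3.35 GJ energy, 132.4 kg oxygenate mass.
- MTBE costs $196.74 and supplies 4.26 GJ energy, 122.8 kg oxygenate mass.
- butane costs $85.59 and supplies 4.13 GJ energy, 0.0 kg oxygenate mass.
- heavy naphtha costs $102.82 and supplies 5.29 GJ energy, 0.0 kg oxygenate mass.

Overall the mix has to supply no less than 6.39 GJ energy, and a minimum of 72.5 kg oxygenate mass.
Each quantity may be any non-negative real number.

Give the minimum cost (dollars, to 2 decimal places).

Treat it as an LP. Let x1 = barrels of toluene, x2 = barrels of reformate, x3 = barrels of ethanol, x4 = barrels of MTBE, x5 = barrels of butane, x6 = barrels of heavy naphtha.
Minimize 186.68x1 + 163.1x2 + 147.12x3 + 196.74x4 + 85.59x5 + 102.82x6 s.t.:
  5.35x1 + 5.68x2 + 3.35x3 + 4.26x4 + 4.13x5 + 5.29x6 ≥ 6.39   (energy)
  132.4x3 + 122.8x4 ≥ 72.5   (oxygenate mass)
  x1, x2, x3, x4, x5, x6 ≥ 0.
The cheapest feasible vertex uses only ethanol, heavy naphtha; toluene, reformate, MTBE, butane are not used. Binding constraints: energy and oxygenate mass.
That vertex is x3 = 0.5476, x6 = 0.8612.
Objective = 147.12·0.5476 + 102.82·0.8612 = 169.1115.

$169.11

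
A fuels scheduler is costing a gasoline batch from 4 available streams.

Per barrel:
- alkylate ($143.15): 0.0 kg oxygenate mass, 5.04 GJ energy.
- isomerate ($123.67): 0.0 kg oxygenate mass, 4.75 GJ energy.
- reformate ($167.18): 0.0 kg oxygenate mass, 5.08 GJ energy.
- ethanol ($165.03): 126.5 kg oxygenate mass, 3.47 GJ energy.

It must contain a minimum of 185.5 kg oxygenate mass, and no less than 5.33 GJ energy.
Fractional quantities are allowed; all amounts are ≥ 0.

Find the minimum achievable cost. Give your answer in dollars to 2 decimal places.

$248.29

This is a linear program. Let x1 = barrels of alkylate, x2 = barrels of isomerate, x3 = barrels of reformate, x4 = barrels of ethanol.
Minimize 143.15x1 + 123.67x2 + 167.18x3 + 165.03x4 with:
  126.5x4 ≥ 185.5   (oxygenate mass)
  5.04x1 + 4.75x2 + 5.08x3 + 3.47x4 ≥ 5.33   (energy)
  x1, x2, x3, x4 ≥ 0.
The optimal basis is {isomerate, ethanol}; alkylate, reformate drop out. Binding constraints: oxygenate mass and energy.
Solving gives x2 = 0.050859, x4 = 1.4664.
Total cost: 123.67·0.050859 + 165.03·1.4664 = 248.2897.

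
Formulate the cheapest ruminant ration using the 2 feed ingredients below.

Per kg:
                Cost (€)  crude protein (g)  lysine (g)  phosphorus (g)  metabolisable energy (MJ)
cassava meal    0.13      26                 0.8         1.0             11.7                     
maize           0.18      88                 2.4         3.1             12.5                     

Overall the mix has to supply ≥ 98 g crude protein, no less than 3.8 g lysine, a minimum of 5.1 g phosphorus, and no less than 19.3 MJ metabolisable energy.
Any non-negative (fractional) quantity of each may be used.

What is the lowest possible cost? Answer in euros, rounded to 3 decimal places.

€0.296

Treat it as an LP. Let x1 = kg of cassava meal, x2 = kg of maize.
Minimise 0.13x1 + 0.18x2 with:
  26x1 + 88x2 ≥ 98   (crude protein)
  0.8x1 + 2.4x2 ≥ 3.8   (lysine)
  1x1 + 3.1x2 ≥ 5.1   (phosphorus)
  11.7x1 + 12.5x2 ≥ 19.3   (metabolisable energy)
  x1, x2 ≥ 0.
At the optimum only maize is positive (cassava meal = 0). There the phosphorus constraint is tight.
So maize = 1.645 kg.
Hence cost = 0.18·1.645 = €0.29610.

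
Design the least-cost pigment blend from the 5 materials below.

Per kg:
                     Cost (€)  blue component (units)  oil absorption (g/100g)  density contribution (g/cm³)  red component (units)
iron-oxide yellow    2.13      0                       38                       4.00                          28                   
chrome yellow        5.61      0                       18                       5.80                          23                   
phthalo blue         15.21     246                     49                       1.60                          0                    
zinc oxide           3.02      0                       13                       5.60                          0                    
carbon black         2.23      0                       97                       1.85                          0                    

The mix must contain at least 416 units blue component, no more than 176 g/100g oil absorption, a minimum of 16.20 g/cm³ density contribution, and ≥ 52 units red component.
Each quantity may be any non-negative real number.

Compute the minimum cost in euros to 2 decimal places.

€32.94

Treat it as an LP. Let x1 = kg of iron-oxide yellow, x2 = kg of chrome yellow, x3 = kg of phthalo blue, x4 = kg of zinc oxide, x5 = kg of carbon black.
Minimize 2.13x1 + 5.61x2 + 15.21x3 + 3.02x4 + 2.23x5 subject to:
  246x3 ≥ 416   (blue component)
  38x1 + 18x2 + 49x3 + 13x4 + 97x5 ≤ 176   (oil absorption)
  4x1 + 5.8x2 + 1.6x3 + 5.6x4 + 1.85x5 ≥ 16.2   (density contribution)
  28x1 + 23x2 ≥ 52   (red component)
  x1, x2, x3, x4, x5 ≥ 0.
At the optimum only iron-oxide yellow, phthalo blue, zinc oxide are positive (chrome yellow, carbon black = 0). Binding constraints: blue component, oil absorption, density contribution.
Solving gives x1 = 2.153, x3 = 1.691, x4 = 0.8721.
Objective = 2.13·2.153 + 15.21·1.691 + 3.02·0.8721 = 32.9397.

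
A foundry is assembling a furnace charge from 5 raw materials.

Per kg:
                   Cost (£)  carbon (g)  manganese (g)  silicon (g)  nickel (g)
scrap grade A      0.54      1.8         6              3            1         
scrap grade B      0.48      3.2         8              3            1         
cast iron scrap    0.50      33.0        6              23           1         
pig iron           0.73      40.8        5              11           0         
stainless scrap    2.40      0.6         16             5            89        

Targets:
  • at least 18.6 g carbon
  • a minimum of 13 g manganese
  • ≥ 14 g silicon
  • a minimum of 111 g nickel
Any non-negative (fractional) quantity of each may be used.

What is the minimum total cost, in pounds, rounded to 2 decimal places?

£3.25

Treat it as an LP. Let x1 = kg of scrap grade A, x2 = kg of scrap grade B, x3 = kg of cast iron scrap, x4 = kg of pig iron, x5 = kg of stainless scrap.
Minimise 0.54x1 + 0.48x2 + 0.5x3 + 0.73x4 + 2.4x5 s.t.:
  1.8x1 + 3.2x2 + 33x3 + 40.8x4 + 0.6x5 ≥ 18.6   (carbon)
  6x1 + 8x2 + 6x3 + 5x4 + 16x5 ≥ 13   (manganese)
  3x1 + 3x2 + 23x3 + 11x4 + 5x5 ≥ 14   (silicon)
  1x1 + 1x2 + 1x3 + 89x5 ≥ 111   (nickel)
  x1, x2, x3, x4, x5 ≥ 0.
The optimal basis is {cast iron scrap, stainless scrap}; scrap grade A, scrap grade B, pig iron drop out. Binding constraints: carbon and nickel.
So cast iron scrap = 0.5411 kg, stainless scrap = 1.241 kg.
Total cost: 0.5·0.5411 + 2.4·1.241 = 3.2490.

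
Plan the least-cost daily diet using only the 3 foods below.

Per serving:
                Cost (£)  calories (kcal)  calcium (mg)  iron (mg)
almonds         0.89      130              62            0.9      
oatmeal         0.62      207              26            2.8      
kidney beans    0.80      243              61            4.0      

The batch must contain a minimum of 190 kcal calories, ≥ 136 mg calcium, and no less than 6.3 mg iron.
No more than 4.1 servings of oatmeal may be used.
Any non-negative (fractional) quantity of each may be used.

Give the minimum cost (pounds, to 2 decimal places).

£1.78

Let x1 = servings of almonds, x2 = servings of oatmeal, x3 = servings of kidney beans.
Minimise 0.89x1 + 0.62x2 + 0.8x3 s.t.:
  130x1 + 207x2 + 243x3 ≥ 190   (calories)
  62x1 + 26x2 + 61x3 ≥ 136   (calcium)
  0.9x1 + 2.8x2 + 4x3 ≥ 6.3   (iron)
  x2 ≤ 4.1
  x1, x2, x3 ≥ 0.
At the optimum only kidney beans is positive (almonds, oatmeal = 0). Binding constraint: calcium.
Optimal quantities: kidney beans = 2.23 servings.
Total cost: 0.8·2.23 = 1.7840.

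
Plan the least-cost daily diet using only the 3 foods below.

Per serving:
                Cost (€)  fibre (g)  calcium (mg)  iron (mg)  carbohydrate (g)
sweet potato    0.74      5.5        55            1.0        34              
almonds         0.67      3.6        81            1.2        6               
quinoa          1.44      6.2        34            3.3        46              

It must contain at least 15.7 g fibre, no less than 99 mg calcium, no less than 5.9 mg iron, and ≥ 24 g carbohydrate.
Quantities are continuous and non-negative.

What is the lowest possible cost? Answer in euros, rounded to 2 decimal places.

€2.96

Let x1 = servings of sweet potato, x2 = servings of almonds, x3 = servings of quinoa.
min 0.74x1 + 0.67x2 + 1.44x3 with:
  5.5x1 + 3.6x2 + 6.2x3 ≥ 15.7   (fibre)
  55x1 + 81x2 + 34x3 ≥ 99   (calcium)
  1x1 + 1.2x2 + 3.3x3 ≥ 5.9   (iron)
  34x1 + 6x2 + 46x3 ≥ 24   (carbohydrate)
  x1, x2, x3 ≥ 0.
The cheapest feasible vertex uses only sweet potato, quinoa; almonds is not used. The fibre and iron requirements are met with equality.
So sweet potato = 1.274 servings, quinoa = 1.402 servings.
Hence cost = 0.74·1.274 + 1.44·1.402 = €2.9616.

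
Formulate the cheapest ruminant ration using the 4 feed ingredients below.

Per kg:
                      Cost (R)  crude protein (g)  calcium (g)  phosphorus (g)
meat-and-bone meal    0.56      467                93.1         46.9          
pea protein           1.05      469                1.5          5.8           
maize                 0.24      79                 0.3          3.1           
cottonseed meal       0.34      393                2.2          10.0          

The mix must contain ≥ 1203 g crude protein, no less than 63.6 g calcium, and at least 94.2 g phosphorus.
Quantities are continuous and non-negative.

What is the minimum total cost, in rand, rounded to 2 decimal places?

Treat it as an LP. Let x1 = kg of meat-and-bone meal, x2 = kg of pea protein, x3 = kg of maize, x4 = kg of cottonseed meal.
Minimise 0.56x1 + 1.05x2 + 0.24x3 + 0.34x4 with:
  467x1 + 469x2 + 79x3 + 393x4 ≥ 1203   (crude protein)
  93.1x1 + 1.5x2 + 0.3x3 + 2.2x4 ≥ 63.6   (calcium)
  46.9x1 + 5.8x2 + 3.1x3 + 10x4 ≥ 94.2   (phosphorus)
  x1, x2, x3, x4 ≥ 0.
The optimal basis is {meat-and-bone meal, cottonseed meal}; pea protein, maize drop out. There the crude protein and phosphorus constraints are tight.
That vertex is x1 = 1.816, x4 = 0.9032.
Hence cost = 0.56·1.816 + 0.34·0.9032 = R1.3240.

R1.32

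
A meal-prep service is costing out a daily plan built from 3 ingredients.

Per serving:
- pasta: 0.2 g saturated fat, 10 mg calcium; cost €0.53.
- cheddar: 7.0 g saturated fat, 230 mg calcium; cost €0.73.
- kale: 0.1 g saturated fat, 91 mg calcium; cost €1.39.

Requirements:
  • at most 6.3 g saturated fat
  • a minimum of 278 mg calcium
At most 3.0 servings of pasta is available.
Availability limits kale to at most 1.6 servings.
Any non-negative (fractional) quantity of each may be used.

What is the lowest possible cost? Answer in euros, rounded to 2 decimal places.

This is a linear program. Let x1 = servings of pasta, x2 = servings of cheddar, x3 = servings of kale.
Minimize 0.53x1 + 0.73x2 + 1.39x3 with:
  0.2x1 + 7x2 + 0.1x3 ≤ 6.3   (saturated fat)
  10x1 + 230x2 + 91x3 ≥ 278   (calcium)
  x1 ≤ 3
  x3 ≤ 1.6
  x1, x2, x3 ≥ 0.
At the optimum only cheddar, kale are positive (pasta = 0). There the saturated fat and calcium constraints are tight.
Solving gives x2 = 0.8884, x3 = 0.8094.
Cost = 0.73·0.8884 + 1.39·0.8094 = 1.7736.

€1.77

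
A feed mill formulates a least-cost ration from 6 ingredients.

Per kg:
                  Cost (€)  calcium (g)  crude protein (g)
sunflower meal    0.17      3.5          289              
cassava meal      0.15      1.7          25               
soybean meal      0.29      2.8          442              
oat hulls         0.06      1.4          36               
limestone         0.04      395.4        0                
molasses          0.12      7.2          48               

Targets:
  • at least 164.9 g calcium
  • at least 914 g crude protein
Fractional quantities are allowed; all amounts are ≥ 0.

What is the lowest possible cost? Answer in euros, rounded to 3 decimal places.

Treat it as an LP. Let x1 = kg of sunflower meal, x2 = kg of cassava meal, x3 = kg of soybean meal, x4 = kg of oat hulls, x5 = kg of limestone, x6 = kg of molasses.
Minimise 0.17x1 + 0.15x2 + 0.29x3 + 0.06x4 + 0.04x5 + 0.12x6 with:
  3.5x1 + 1.7x2 + 2.8x3 + 1.4x4 + 395.4x5 + 7.2x6 ≥ 164.9   (calcium)
  289x1 + 25x2 + 442x3 + 36x4 + 48x6 ≥ 914   (crude protein)
  x1, x2, x3, x4, x5, x6 ≥ 0.
At the optimum only sunflower meal, limestone are positive (cassava meal, soybean meal, oat hulls, molasses = 0). There the calcium and crude protein constraints are tight.
Optimal quantities: sunflower meal = 3.163 kg, limestone = 0.3891 kg.
Objective = 0.17·3.163 + 0.04·0.3891 = 0.55327.

€0.553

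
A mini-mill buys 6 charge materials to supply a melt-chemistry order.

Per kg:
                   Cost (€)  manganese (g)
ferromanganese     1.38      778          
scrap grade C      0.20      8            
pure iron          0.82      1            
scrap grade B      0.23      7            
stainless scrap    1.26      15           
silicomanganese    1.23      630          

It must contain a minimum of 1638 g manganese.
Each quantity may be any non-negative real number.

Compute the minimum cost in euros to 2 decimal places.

This is a linear program. Let x1 = kg of ferromanganese, x2 = kg of scrap grade C, x3 = kg of pure iron, x4 = kg of scrap grade B, x5 = kg of stainless scrap, x6 = kg of silicomanganese.
Minimise 1.38x1 + 0.2x2 + 0.82x3 + 0.23x4 + 1.26x5 + 1.23x6 with:
  778x1 + 8x2 + 1x3 + 7x4 + 15x5 + 630x6 ≥ 1638   (manganese)
  x1, x2, x3, x4, x5, x6 ≥ 0.
The cheapest feasible vertex uses only ferromanganese; scrap grade C, pure iron, scrap grade B, stainless scrap, silicomanganese are not used. Binding constraint: manganese.
So ferromanganese = 2.1054 kg.
Hence cost = 1.38·2.1054 = €2.9055.

€2.91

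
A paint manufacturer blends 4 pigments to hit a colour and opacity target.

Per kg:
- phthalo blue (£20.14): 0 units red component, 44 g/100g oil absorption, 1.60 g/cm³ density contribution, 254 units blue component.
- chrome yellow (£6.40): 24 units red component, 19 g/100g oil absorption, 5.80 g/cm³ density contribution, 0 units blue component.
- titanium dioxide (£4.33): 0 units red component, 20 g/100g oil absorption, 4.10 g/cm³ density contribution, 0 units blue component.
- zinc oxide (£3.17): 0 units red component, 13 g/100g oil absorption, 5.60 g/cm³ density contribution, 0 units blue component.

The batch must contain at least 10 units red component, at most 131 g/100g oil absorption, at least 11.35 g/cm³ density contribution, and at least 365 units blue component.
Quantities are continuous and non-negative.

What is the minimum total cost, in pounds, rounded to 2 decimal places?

Let x1 = kg of phthalo blue, x2 = kg of chrome yellow, x3 = kg of titanium dioxide, x4 = kg of zinc oxide.
Minimize 20.14x1 + 6.4x2 + 4.33x3 + 3.17x4 subject to:
  24x2 ≥ 10   (red component)
  44x1 + 19x2 + 20x3 + 13x4 ≤ 131   (oil absorption)
  1.6x1 + 5.8x2 + 4.1x3 + 5.6x4 ≥ 11.35   (density contribution)
  254x1 ≥ 365   (blue component)
  x1, x2, x3, x4 ≥ 0.
The minimum-cost mix takes nothing from titanium dioxide — only phthalo blue, chrome yellow, zinc oxide. There the red component, density contribution, blue component constraints are tight.
So phthalo blue = 1.437 kg, chrome yellow = 0.4167 kg, zinc oxide = 1.185 kg.
Total cost: 20.14·1.437 + 6.4·0.4167 + 3.17·1.185 = 35.3645.

£35.36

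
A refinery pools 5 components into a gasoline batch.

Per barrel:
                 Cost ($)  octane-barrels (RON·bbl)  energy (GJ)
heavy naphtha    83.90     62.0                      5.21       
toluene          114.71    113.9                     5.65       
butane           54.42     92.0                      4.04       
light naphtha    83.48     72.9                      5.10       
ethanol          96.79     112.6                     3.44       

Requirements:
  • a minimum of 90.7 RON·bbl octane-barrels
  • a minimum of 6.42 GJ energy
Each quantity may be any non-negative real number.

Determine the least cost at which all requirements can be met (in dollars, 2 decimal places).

Let x1 = barrels of heavy naphtha, x2 = barrels of toluene, x3 = barrels of butane, x4 = barrels of light naphtha, x5 = barrels of ethanol.
Minimize 83.9x1 + 114.71x2 + 54.42x3 + 83.48x4 + 96.79x5 with:
  62x1 + 113.9x2 + 92x3 + 72.9x4 + 112.6x5 ≥ 90.7   (octane-barrels)
  5.21x1 + 5.65x2 + 4.04x3 + 5.1x4 + 3.44x5 ≥ 6.42   (energy)
  x1, x2, x3, x4, x5 ≥ 0.
The optimal basis is {butane}; heavy naphtha, toluene, light naphtha, ethanol drop out. There the energy constraint is tight.
So butane = 1.5891 barrels.
Objective = 54.42·1.5891 = 86.4788.

$86.48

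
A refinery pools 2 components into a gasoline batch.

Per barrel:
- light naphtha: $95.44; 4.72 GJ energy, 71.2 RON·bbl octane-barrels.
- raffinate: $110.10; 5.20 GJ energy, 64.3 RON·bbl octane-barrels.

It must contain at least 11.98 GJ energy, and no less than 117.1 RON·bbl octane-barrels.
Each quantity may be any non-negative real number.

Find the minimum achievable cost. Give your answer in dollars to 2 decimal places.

This is a linear program. Let x1 = barrels of light naphtha, x2 = barrels of raffinate.
Minimize 95.44x1 + 110.1x2 subject to:
  4.72x1 + 5.2x2 ≥ 11.98   (energy)
  71.2x1 + 64.3x2 ≥ 117.1   (octane-barrels)
  x1, x2 ≥ 0.
The optimal basis is {light naphtha}; raffinate drops out. There the energy constraint is tight.
So light naphtha = 2.5381 barrels.
Total cost: 95.44·2.5381 = 242.2363.

$242.24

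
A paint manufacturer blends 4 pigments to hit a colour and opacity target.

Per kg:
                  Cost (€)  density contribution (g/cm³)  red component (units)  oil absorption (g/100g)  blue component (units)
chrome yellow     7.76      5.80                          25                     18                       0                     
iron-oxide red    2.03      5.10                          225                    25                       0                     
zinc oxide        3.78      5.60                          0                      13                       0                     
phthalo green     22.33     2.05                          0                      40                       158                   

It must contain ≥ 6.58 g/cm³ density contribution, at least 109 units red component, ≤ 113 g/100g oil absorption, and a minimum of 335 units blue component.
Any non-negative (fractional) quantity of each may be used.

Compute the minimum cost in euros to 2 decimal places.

€48.33

Set it up as a linear program. Let x1 = kg of chrome yellow, x2 = kg of iron-oxide red, x3 = kg of zinc oxide, x4 = kg of phthalo green.
Minimize 7.76x1 + 2.03x2 + 3.78x3 + 22.33x4 with:
  5.8x1 + 5.1x2 + 5.6x3 + 2.05x4 ≥ 6.58   (density contribution)
  25x1 + 225x2 ≥ 109   (red component)
  18x1 + 25x2 + 13x3 + 40x4 ≤ 113   (oil absorption)
  158x4 ≥ 335   (blue component)
  x1, x2, x3, x4 ≥ 0.
The optimal basis is {iron-oxide red, phthalo green}; chrome yellow, zinc oxide drop out. Binding constraints: red component and blue component.
That vertex is x2 = 0.48444, x4 = 2.1203.
Cost = 2.03·0.48444 + 22.33·2.1203 = 48.3297.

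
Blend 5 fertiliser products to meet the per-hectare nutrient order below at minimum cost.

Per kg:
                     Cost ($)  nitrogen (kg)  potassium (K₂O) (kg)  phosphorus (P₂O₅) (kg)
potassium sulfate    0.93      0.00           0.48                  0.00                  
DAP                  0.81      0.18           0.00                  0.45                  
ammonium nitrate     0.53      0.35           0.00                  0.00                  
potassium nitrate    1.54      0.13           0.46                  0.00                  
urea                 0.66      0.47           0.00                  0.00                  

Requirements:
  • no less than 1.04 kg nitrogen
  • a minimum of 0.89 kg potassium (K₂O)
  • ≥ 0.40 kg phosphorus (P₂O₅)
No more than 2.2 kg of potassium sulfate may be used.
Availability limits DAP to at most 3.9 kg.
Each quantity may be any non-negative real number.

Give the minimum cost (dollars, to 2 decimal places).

Set it up as a linear program. Let x1 = kg of potassium sulfate, x2 = kg of DAP, x3 = kg of ammonium nitrate, x4 = kg of potassium nitrate, x5 = kg of urea.
Minimize 0.93x1 + 0.81x2 + 0.53x3 + 1.54x4 + 0.66x5 s.t.:
  0.18x2 + 0.35x3 + 0.13x4 + 0.47x5 ≥ 1.04   (nitrogen)
  0.48x1 + 0.46x4 ≥ 0.89   (potassium (K₂O))
  0.45x2 ≥ 0.4   (phosphorus (P₂O₅))
  x1 ≤ 2.2
  x2 ≤ 3.9
  x1, x2, x3, x4, x5 ≥ 0.
The cheapest feasible vertex uses only potassium sulfate, DAP, urea; ammonium nitrate, potassium nitrate are not used. There the nitrogen, potassium (K₂O), phosphorus (P₂O₅) constraints are tight.
That vertex is x1 = 1.854, x2 = 0.8889, x5 = 1.872.
Objective = 0.93·1.854 + 0.81·0.8889 + 0.66·1.872 = 3.6797.

$3.68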